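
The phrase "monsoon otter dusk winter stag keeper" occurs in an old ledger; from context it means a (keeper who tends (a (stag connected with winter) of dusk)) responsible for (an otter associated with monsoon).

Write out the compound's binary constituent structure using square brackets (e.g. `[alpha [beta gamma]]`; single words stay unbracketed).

[[monsoon otter] [[dusk [winter stag]] keeper]]

The outermost head in the paraphrase is "keeper" (specifically "dusk winter stag keeper"), modified by "monsoon otter".
Inside "monsoon otter": head "otter", modifier "monsoon".
Inside "dusk winter stag keeper": head "keeper", modifier "dusk winter stag".
Inside "dusk winter stag": head "stag" (specifically "winter stag"), modifier "dusk".
Inside "winter stag": head "stag", modifier "winter".
So the structure is [[monsoon otter] [[dusk [winter stag]] keeper]].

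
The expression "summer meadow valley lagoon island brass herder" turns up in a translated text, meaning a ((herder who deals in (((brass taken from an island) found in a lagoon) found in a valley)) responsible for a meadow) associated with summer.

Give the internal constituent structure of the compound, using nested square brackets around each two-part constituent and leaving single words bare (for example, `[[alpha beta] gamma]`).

[summer [meadow [[valley [lagoon [island brass]]] herder]]]

The outermost head in the paraphrase is "herder" (specifically "meadow valley lagoon island brass herder"), modified by "summer".
Within "meadow valley lagoon island brass herder", the head is "herder" (specifically "valley lagoon island brass herder") and the modifier is "meadow".
Within "valley lagoon island brass herder", the head is "herder" and the modifier is "valley lagoon island brass".
Within "valley lagoon island brass", the head is "brass" (specifically "lagoon island brass") and the modifier is "valley".
Within "lagoon island brass", the head is "brass" (specifically "island brass") and the modifier is "lagoon".
Within "island brass", the head is "brass" and the modifier is "island".
Assembled: [summer [meadow [[valley [lagoon [island brass]]] herder]]].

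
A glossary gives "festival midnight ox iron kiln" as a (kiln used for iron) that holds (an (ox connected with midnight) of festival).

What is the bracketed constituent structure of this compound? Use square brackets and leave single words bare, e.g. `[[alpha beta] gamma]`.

Whole compound: head "kiln" (specifically "iron kiln"), modifier "festival midnight ox".
"festival midnight ox" → head "ox" (specifically "midnight ox"), modifier "festival".
"midnight ox" → head "ox", modifier "midnight".
"iron kiln" → head "kiln", modifier "iron".
Assembled: [[festival [midnight ox]] [iron kiln]].

[[festival [midnight ox]] [iron kiln]]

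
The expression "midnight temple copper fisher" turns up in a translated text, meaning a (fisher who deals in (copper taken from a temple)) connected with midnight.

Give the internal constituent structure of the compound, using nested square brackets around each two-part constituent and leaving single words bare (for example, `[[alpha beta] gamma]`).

At the top level: head "fisher" (specifically "temple copper fisher"); modifier "midnight".
Inside "temple copper fisher": head "fisher", modifier "temple copper".
Inside "temple copper": head "copper", modifier "temple".
Putting it together: [midnight [[temple copper] fisher]].

[midnight [[temple copper] fisher]]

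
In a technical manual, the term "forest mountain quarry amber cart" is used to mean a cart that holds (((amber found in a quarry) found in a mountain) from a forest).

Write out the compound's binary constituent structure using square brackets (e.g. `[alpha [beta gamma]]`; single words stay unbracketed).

Overall it is a kind of cart; the modifier is "forest mountain quarry amber".
"forest mountain quarry amber" → head "amber" (specifically "mountain quarry amber"), modifier "forest".
"mountain quarry amber" → head "amber" (specifically "quarry amber"), modifier "mountain".
"quarry amber" → head "amber", modifier "quarry".
Assembled: [[forest [mountain [quarry amber]]] cart].

[[forest [mountain [quarry amber]]] cart]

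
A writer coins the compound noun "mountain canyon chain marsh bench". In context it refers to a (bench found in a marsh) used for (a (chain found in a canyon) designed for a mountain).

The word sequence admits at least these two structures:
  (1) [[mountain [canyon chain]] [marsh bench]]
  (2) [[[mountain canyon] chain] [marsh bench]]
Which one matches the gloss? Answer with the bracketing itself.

[[mountain [canyon chain]] [marsh bench]]

The paraphrase's head is the "bench" part ("marsh bench"); its modifier is "mountain canyon chain".
That top-level split, carried through the inner groups, gives [[mountain [canyon chain]] [marsh bench]].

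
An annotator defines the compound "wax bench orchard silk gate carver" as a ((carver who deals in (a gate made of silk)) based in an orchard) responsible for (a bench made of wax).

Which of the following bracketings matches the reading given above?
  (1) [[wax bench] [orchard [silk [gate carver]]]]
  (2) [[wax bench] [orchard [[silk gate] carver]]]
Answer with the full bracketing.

[[wax bench] [orchard [[silk gate] carver]]]

The paraphrase's head is the "carver" part ("orchard silk gate carver"); its modifier is "wax bench".
That top-level split, carried through the inner groups, gives [[wax bench] [orchard [[silk gate] carver]]].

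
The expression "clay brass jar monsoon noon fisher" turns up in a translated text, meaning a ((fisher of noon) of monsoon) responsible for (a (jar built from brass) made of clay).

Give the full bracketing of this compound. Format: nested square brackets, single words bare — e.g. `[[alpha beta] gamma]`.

[[clay [brass jar]] [monsoon [noon fisher]]]

Overall it is a kind of fisher (specifically "monsoon noon fisher"); the modifier is "clay brass jar".
"clay brass jar" → head "jar" (specifically "brass jar"), modifier "clay".
"brass jar" → head "jar", modifier "brass".
"monsoon noon fisher" → head "fisher" (specifically "noon fisher"), modifier "monsoon".
"noon fisher" → head "fisher", modifier "noon".
Assembled: [[clay [brass jar]] [monsoon [noon fisher]]].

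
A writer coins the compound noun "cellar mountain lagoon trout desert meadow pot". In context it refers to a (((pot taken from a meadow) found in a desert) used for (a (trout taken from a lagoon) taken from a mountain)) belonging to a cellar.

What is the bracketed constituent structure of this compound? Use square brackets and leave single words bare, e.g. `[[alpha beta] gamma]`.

Overall it is a kind of pot (specifically "mountain lagoon trout desert meadow pot"); the modifier is "cellar".
Within "mountain lagoon trout desert meadow pot", the head is "pot" (specifically "desert meadow pot") and the modifier is "mountain lagoon trout".
Within "mountain lagoon trout", the head is "trout" (specifically "lagoon trout") and the modifier is "mountain".
Within "lagoon trout", the head is "trout" and the modifier is "lagoon".
Within "desert meadow pot", the head is "pot" (specifically "meadow pot") and the modifier is "desert".
Within "meadow pot", the head is "pot" and the modifier is "meadow".
Assembled: [cellar [[mountain [lagoon trout]] [desert [meadow pot]]]].

[cellar [[mountain [lagoon trout]] [desert [meadow pot]]]]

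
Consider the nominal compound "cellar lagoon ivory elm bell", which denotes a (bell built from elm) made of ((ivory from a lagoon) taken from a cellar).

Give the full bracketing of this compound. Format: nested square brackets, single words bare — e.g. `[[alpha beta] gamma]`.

[[cellar [lagoon ivory]] [elm bell]]

The outermost head in the paraphrase is "bell" (specifically "elm bell"), modified by "cellar lagoon ivory".
"cellar lagoon ivory" → head "ivory" (specifically "lagoon ivory"), modifier "cellar".
"lagoon ivory" → head "ivory", modifier "lagoon".
"elm bell" → head "bell", modifier "elm".
Putting it together: [[cellar [lagoon ivory]] [elm bell]].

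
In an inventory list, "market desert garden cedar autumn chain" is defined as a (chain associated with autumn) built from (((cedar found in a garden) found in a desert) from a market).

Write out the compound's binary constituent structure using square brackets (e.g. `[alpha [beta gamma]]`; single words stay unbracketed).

[[market [desert [garden cedar]]] [autumn chain]]

At the top level: head "chain" (specifically "autumn chain"); modifier "market desert garden cedar".
"market desert garden cedar" → head "cedar" (specifically "desert garden cedar"), modifier "market".
"desert garden cedar" → head "cedar" (specifically "garden cedar"), modifier "desert".
"garden cedar" → head "cedar", modifier "garden".
"autumn chain" → head "chain", modifier "autumn".
So the structure is [[market [desert [garden cedar]]] [autumn chain]].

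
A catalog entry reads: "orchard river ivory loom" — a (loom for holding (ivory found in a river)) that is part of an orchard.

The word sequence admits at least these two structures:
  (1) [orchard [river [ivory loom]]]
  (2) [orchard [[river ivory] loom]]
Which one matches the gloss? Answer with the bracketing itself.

The paraphrase's head is the "loom" part ("river ivory loom"); its modifier is "orchard".
That top-level split, carried through the inner groups, gives [orchard [[river ivory] loom]].

[orchard [[river ivory] loom]]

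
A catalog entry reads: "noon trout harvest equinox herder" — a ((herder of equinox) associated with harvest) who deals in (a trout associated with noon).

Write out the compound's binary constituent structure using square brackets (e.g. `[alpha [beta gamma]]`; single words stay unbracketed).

[[noon trout] [harvest [equinox herder]]]

Overall it is a kind of herder (specifically "harvest equinox herder"); the modifier is "noon trout".
"noon trout" → head "trout", modifier "noon".
"harvest equinox herder" → head "herder" (specifically "equinox herder"), modifier "harvest".
"equinox herder" → head "herder", modifier "equinox".
Assembled: [[noon trout] [harvest [equinox herder]]].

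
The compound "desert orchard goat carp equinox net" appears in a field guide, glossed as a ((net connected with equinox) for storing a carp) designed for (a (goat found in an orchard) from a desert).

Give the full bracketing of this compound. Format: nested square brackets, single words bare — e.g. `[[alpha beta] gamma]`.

Overall it is a kind of net (specifically "carp equinox net"); the modifier is "desert orchard goat".
"desert orchard goat" → head "goat" (specifically "orchard goat"), modifier "desert".
"orchard goat" → head "goat", modifier "orchard".
"carp equinox net" → head "net" (specifically "equinox net"), modifier "carp".
"equinox net" → head "net", modifier "equinox".
Assembled: [[desert [orchard goat]] [carp [equinox net]]].

[[desert [orchard goat]] [carp [equinox net]]]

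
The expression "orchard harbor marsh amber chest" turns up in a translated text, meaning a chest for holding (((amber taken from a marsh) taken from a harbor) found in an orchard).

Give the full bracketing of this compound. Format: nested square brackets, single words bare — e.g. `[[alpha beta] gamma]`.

The outermost head in the paraphrase is "chest", modified by "orchard harbor marsh amber".
Within "orchard harbor marsh amber", the head is "amber" (specifically "harbor marsh amber") and the modifier is "orchard".
Within "harbor marsh amber", the head is "amber" (specifically "marsh amber") and the modifier is "harbor".
Within "marsh amber", the head is "amber" and the modifier is "marsh".
Putting it together: [[orchard [harbor [marsh amber]]] chest].

[[orchard [harbor [marsh amber]]] chest]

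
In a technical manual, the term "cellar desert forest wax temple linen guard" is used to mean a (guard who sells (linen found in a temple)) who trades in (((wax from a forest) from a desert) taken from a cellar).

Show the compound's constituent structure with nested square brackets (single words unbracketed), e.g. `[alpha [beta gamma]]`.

The outermost head in the paraphrase is "guard" (specifically "temple linen guard"), modified by "cellar desert forest wax".
"cellar desert forest wax" → head "wax" (specifically "desert forest wax"), modifier "cellar".
"desert forest wax" → head "wax" (specifically "forest wax"), modifier "desert".
"forest wax" → head "wax", modifier "forest".
"temple linen guard" → head "guard", modifier "temple linen".
"temple linen" → head "linen", modifier "temple".
Assembled: [[cellar [desert [forest wax]]] [[temple linen] guard]].

[[cellar [desert [forest wax]]] [[temple linen] guard]]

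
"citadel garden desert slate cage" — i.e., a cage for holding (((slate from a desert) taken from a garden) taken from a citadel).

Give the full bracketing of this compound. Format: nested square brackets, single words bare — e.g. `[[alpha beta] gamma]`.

Overall it is a kind of cage; the modifier is "citadel garden desert slate".
"citadel garden desert slate" → head "slate" (specifically "garden desert slate"), modifier "citadel".
"garden desert slate" → head "slate" (specifically "desert slate"), modifier "garden".
"desert slate" → head "slate", modifier "desert".
Assembled: [[citadel [garden [desert slate]]] cage].

[[citadel [garden [desert slate]]] cage]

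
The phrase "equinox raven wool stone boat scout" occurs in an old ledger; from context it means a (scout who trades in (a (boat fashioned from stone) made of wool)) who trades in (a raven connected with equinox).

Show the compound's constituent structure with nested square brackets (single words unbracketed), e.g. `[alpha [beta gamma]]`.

[[equinox raven] [[wool [stone boat]] scout]]

Overall it is a kind of scout (specifically "wool stone boat scout"); the modifier is "equinox raven".
"equinox raven" → head "raven", modifier "equinox".
"wool stone boat scout" → head "scout", modifier "wool stone boat".
"wool stone boat" → head "boat" (specifically "stone boat"), modifier "wool".
"stone boat" → head "boat", modifier "stone".
Assembled: [[equinox raven] [[wool [stone boat]] scout]].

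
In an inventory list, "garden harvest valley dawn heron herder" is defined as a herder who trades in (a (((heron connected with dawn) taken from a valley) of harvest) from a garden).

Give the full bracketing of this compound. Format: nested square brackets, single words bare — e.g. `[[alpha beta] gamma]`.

Whole compound: head "herder", modifier "garden harvest valley dawn heron".
Within "garden harvest valley dawn heron", the head is "heron" (specifically "harvest valley dawn heron") and the modifier is "garden".
Within "harvest valley dawn heron", the head is "heron" (specifically "valley dawn heron") and the modifier is "harvest".
Within "valley dawn heron", the head is "heron" (specifically "dawn heron") and the modifier is "valley".
Within "dawn heron", the head is "heron" and the modifier is "dawn".
Putting it together: [[garden [harvest [valley [dawn heron]]]] herder].

[[garden [harvest [valley [dawn heron]]]] herder]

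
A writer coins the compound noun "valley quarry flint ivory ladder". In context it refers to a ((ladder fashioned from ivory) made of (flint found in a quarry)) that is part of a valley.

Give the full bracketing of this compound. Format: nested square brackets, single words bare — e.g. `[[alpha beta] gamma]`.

Overall it is a kind of ladder (specifically "quarry flint ivory ladder"); the modifier is "valley".
Within "quarry flint ivory ladder", the head is "ladder" (specifically "ivory ladder") and the modifier is "quarry flint".
Within "quarry flint", the head is "flint" and the modifier is "quarry".
Within "ivory ladder", the head is "ladder" and the modifier is "ivory".
Assembled: [valley [[quarry flint] [ivory ladder]]].

[valley [[quarry flint] [ivory ladder]]]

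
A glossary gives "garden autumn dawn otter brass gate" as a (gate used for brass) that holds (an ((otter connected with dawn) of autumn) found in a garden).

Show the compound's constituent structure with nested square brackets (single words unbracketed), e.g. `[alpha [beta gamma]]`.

[[garden [autumn [dawn otter]]] [brass gate]]

At the top level: head "gate" (specifically "brass gate"); modifier "garden autumn dawn otter".
"garden autumn dawn otter" → head "otter" (specifically "autumn dawn otter"), modifier "garden".
"autumn dawn otter" → head "otter" (specifically "dawn otter"), modifier "autumn".
"dawn otter" → head "otter", modifier "dawn".
"brass gate" → head "gate", modifier "brass".
Assembled: [[garden [autumn [dawn otter]]] [brass gate]].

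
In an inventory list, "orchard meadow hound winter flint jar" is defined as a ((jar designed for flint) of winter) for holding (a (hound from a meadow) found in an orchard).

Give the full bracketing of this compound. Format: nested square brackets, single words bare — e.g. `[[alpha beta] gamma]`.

[[orchard [meadow hound]] [winter [flint jar]]]

Whole compound: head "jar" (specifically "winter flint jar"), modifier "orchard meadow hound".
Within "orchard meadow hound", the head is "hound" (specifically "meadow hound") and the modifier is "orchard".
Within "meadow hound", the head is "hound" and the modifier is "meadow".
Within "winter flint jar", the head is "jar" (specifically "flint jar") and the modifier is "winter".
Within "flint jar", the head is "jar" and the modifier is "flint".
Putting it together: [[orchard [meadow hound]] [winter [flint jar]]].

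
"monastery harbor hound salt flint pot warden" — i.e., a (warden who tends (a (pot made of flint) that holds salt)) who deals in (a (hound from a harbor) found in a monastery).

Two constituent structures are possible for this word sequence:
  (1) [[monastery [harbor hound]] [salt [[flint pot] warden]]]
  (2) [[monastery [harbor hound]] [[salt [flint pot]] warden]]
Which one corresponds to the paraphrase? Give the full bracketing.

The paraphrase's head is the "warden" part ("salt flint pot warden"); its modifier is "monastery harbor hound".
That top-level split, carried through the inner groups, gives [[monastery [harbor hound]] [[salt [flint pot]] warden]].

[[monastery [harbor hound]] [[salt [flint pot]] warden]]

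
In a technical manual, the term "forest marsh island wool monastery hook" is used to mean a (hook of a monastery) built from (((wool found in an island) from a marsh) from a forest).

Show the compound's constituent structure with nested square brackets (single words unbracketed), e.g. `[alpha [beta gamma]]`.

Overall it is a kind of hook (specifically "monastery hook"); the modifier is "forest marsh island wool".
Inside "forest marsh island wool": head "wool" (specifically "marsh island wool"), modifier "forest".
Inside "marsh island wool": head "wool" (specifically "island wool"), modifier "marsh".
Inside "island wool": head "wool", modifier "island".
Inside "monastery hook": head "hook", modifier "monastery".
Assembled: [[forest [marsh [island wool]]] [monastery hook]].

[[forest [marsh [island wool]]] [monastery hook]]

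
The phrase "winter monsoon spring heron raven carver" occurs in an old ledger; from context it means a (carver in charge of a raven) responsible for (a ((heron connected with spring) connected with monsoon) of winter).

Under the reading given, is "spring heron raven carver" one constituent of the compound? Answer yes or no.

no

The top-level split is [winter monsoon spring heron] [raven carver]; the full structure is [[winter [monsoon [spring heron]]] [raven carver]].
"spring heron raven carver" straddles a constituent boundary, so it is not a single unit.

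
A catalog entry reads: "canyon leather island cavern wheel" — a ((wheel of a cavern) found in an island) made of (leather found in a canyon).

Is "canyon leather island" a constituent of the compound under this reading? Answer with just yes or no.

no

The top-level split is [canyon leather] [island cavern wheel]; the full structure is [[canyon leather] [island [cavern wheel]]].
"canyon leather island" straddles a constituent boundary, so it is not a single unit.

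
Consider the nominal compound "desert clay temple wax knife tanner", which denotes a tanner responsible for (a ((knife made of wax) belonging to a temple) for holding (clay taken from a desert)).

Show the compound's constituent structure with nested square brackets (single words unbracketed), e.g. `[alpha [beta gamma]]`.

The outermost head in the paraphrase is "tanner", modified by "desert clay temple wax knife".
Within "desert clay temple wax knife", the head is "knife" (specifically "temple wax knife") and the modifier is "desert clay".
Within "desert clay", the head is "clay" and the modifier is "desert".
Within "temple wax knife", the head is "knife" (specifically "wax knife") and the modifier is "temple".
Within "wax knife", the head is "knife" and the modifier is "wax".
So the structure is [[[desert clay] [temple [wax knife]]] tanner].

[[[desert clay] [temple [wax knife]]] tanner]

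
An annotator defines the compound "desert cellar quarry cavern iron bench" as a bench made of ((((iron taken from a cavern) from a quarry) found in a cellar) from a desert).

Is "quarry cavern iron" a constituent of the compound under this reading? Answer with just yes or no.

yes

The paraphrase groups the words so that "quarry cavern iron" is one unit: it corresponds to a single parenthesized sub-phrase.
The full structure is [[desert [cellar [quarry [cavern iron]]]] bench], in which [quarry cavern iron] is a constituent.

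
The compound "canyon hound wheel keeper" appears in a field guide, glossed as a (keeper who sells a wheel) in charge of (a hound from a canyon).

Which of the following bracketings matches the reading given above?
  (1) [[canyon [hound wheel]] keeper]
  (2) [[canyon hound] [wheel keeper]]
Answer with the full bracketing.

The paraphrase's head is the "keeper" part ("wheel keeper"); its modifier is "canyon hound".
That top-level split, carried through the inner groups, gives [[canyon hound] [wheel keeper]].

[[canyon hound] [wheel keeper]]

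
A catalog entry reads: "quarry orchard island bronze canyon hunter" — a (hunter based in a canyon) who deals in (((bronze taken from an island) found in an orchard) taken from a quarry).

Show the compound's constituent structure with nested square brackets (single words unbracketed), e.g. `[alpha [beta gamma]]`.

The outermost head in the paraphrase is "hunter" (specifically "canyon hunter"), modified by "quarry orchard island bronze".
Inside "quarry orchard island bronze": head "bronze" (specifically "orchard island bronze"), modifier "quarry".
Inside "orchard island bronze": head "bronze" (specifically "island bronze"), modifier "orchard".
Inside "island bronze": head "bronze", modifier "island".
Inside "canyon hunter": head "hunter", modifier "canyon".
Assembled: [[quarry [orchard [island bronze]]] [canyon hunter]].

[[quarry [orchard [island bronze]]] [canyon hunter]]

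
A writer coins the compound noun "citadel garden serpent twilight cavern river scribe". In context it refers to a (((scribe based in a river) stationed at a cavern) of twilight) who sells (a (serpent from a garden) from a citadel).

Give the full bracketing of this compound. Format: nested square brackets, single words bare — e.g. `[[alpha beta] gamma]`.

The outermost head in the paraphrase is "scribe" (specifically "twilight cavern river scribe"), modified by "citadel garden serpent".
"citadel garden serpent" → head "serpent" (specifically "garden serpent"), modifier "citadel".
"garden serpent" → head "serpent", modifier "garden".
"twilight cavern river scribe" → head "scribe" (specifically "cavern river scribe"), modifier "twilight".
"cavern river scribe" → head "scribe" (specifically "river scribe"), modifier "cavern".
"river scribe" → head "scribe", modifier "river".
Assembled: [[citadel [garden serpent]] [twilight [cavern [river scribe]]]].

[[citadel [garden serpent]] [twilight [cavern [river scribe]]]]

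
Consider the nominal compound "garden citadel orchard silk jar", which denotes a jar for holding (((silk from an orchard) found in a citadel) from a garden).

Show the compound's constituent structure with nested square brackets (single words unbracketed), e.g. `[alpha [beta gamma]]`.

The outermost head in the paraphrase is "jar", modified by "garden citadel orchard silk".
Within "garden citadel orchard silk", the head is "silk" (specifically "citadel orchard silk") and the modifier is "garden".
Within "citadel orchard silk", the head is "silk" (specifically "orchard silk") and the modifier is "citadel".
Within "orchard silk", the head is "silk" and the modifier is "orchard".
So the structure is [[garden [citadel [orchard silk]]] jar].

[[garden [citadel [orchard silk]]] jar]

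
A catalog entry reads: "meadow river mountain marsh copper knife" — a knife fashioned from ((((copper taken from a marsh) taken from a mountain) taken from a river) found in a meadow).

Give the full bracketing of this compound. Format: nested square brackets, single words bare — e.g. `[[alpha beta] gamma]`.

Overall it is a kind of knife; the modifier is "meadow river mountain marsh copper".
Inside "meadow river mountain marsh copper": head "copper" (specifically "river mountain marsh copper"), modifier "meadow".
Inside "river mountain marsh copper": head "copper" (specifically "mountain marsh copper"), modifier "river".
Inside "mountain marsh copper": head "copper" (specifically "marsh copper"), modifier "mountain".
Inside "marsh copper": head "copper", modifier "marsh".
Assembled: [[meadow [river [mountain [marsh copper]]]] knife].

[[meadow [river [mountain [marsh copper]]]] knife]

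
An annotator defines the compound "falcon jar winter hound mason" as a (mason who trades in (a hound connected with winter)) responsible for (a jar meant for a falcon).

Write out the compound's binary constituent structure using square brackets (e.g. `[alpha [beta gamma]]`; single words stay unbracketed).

[[falcon jar] [[winter hound] mason]]

At the top level: head "mason" (specifically "winter hound mason"); modifier "falcon jar".
Within "falcon jar", the head is "jar" and the modifier is "falcon".
Within "winter hound mason", the head is "mason" and the modifier is "winter hound".
Within "winter hound", the head is "hound" and the modifier is "winter".
Putting it together: [[falcon jar] [[winter hound] mason]].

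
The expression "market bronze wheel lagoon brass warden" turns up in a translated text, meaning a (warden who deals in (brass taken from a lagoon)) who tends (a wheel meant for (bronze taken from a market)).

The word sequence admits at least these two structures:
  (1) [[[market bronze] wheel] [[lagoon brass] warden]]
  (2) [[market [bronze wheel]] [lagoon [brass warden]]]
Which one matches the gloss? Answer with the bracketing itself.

[[[market bronze] wheel] [[lagoon brass] warden]]

The paraphrase's head is the "warden" part ("lagoon brass warden"); its modifier is "market bronze wheel".
That top-level split, carried through the inner groups, gives [[[market bronze] wheel] [[lagoon brass] warden]].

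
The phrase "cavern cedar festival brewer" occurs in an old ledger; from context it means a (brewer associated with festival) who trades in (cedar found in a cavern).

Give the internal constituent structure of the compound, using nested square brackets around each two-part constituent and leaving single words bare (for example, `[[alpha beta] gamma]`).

[[cavern cedar] [festival brewer]]

Overall it is a kind of brewer (specifically "festival brewer"); the modifier is "cavern cedar".
"cavern cedar" → head "cedar", modifier "cavern".
"festival brewer" → head "brewer", modifier "festival".
Assembled: [[cavern cedar] [festival brewer]].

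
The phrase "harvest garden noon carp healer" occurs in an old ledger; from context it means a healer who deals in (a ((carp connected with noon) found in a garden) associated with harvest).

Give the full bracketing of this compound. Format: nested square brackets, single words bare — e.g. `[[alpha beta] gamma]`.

Whole compound: head "healer", modifier "harvest garden noon carp".
Within "harvest garden noon carp", the head is "carp" (specifically "garden noon carp") and the modifier is "harvest".
Within "garden noon carp", the head is "carp" (specifically "noon carp") and the modifier is "garden".
Within "noon carp", the head is "carp" and the modifier is "noon".
So the structure is [[harvest [garden [noon carp]]] healer].

[[harvest [garden [noon carp]]] healer]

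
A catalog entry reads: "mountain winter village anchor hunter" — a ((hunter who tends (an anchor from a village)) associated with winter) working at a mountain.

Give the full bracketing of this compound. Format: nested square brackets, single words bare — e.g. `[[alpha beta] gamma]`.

The outermost head in the paraphrase is "hunter" (specifically "winter village anchor hunter"), modified by "mountain".
"winter village anchor hunter" → head "hunter" (specifically "village anchor hunter"), modifier "winter".
"village anchor hunter" → head "hunter", modifier "village anchor".
"village anchor" → head "anchor", modifier "village".
Putting it together: [mountain [winter [[village anchor] hunter]]].

[mountain [winter [[village anchor] hunter]]]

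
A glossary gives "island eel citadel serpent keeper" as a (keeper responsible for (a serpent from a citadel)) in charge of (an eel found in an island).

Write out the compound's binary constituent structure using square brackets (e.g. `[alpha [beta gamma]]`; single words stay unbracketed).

[[island eel] [[citadel serpent] keeper]]

Whole compound: head "keeper" (specifically "citadel serpent keeper"), modifier "island eel".
"island eel" → head "eel", modifier "island".
"citadel serpent keeper" → head "keeper", modifier "citadel serpent".
"citadel serpent" → head "serpent", modifier "citadel".
Assembled: [[island eel] [[citadel serpent] keeper]].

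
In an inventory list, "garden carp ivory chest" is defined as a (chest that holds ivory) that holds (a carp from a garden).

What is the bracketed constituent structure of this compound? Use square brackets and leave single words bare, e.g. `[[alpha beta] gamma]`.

Overall it is a kind of chest (specifically "ivory chest"); the modifier is "garden carp".
Within "garden carp", the head is "carp" and the modifier is "garden".
Within "ivory chest", the head is "chest" and the modifier is "ivory".
Putting it together: [[garden carp] [ivory chest]].

[[garden carp] [ivory chest]]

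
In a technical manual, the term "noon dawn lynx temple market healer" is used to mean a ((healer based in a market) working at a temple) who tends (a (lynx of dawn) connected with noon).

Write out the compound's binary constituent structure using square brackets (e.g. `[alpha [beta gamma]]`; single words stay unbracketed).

Overall it is a kind of healer (specifically "temple market healer"); the modifier is "noon dawn lynx".
Inside "noon dawn lynx": head "lynx" (specifically "dawn lynx"), modifier "noon".
Inside "dawn lynx": head "lynx", modifier "dawn".
Inside "temple market healer": head "healer" (specifically "market healer"), modifier "temple".
Inside "market healer": head "healer", modifier "market".
Assembled: [[noon [dawn lynx]] [temple [market healer]]].

[[noon [dawn lynx]] [temple [market healer]]]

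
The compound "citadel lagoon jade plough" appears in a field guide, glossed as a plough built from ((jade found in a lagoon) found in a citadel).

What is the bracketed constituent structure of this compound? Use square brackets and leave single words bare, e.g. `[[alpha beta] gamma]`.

Whole compound: head "plough", modifier "citadel lagoon jade".
Within "citadel lagoon jade", the head is "jade" (specifically "lagoon jade") and the modifier is "citadel".
Within "lagoon jade", the head is "jade" and the modifier is "lagoon".
Putting it together: [[citadel [lagoon jade]] plough].

[[citadel [lagoon jade]] plough]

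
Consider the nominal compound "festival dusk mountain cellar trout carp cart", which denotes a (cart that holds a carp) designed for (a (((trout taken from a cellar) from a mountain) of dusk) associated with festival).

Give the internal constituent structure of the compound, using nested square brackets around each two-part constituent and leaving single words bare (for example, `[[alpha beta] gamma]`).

Whole compound: head "cart" (specifically "carp cart"), modifier "festival dusk mountain cellar trout".
"festival dusk mountain cellar trout" → head "trout" (specifically "dusk mountain cellar trout"), modifier "festival".
"dusk mountain cellar trout" → head "trout" (specifically "mountain cellar trout"), modifier "dusk".
"mountain cellar trout" → head "trout" (specifically "cellar trout"), modifier "mountain".
"cellar trout" → head "trout", modifier "cellar".
"carp cart" → head "cart", modifier "carp".
Putting it together: [[festival [dusk [mountain [cellar trout]]]] [carp cart]].

[[festival [dusk [mountain [cellar trout]]]] [carp cart]]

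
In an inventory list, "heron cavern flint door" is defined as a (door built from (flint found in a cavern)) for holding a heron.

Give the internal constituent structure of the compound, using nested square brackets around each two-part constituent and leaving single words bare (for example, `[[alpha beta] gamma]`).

[heron [[cavern flint] door]]

Overall it is a kind of door (specifically "cavern flint door"); the modifier is "heron".
Within "cavern flint door", the head is "door" and the modifier is "cavern flint".
Within "cavern flint", the head is "flint" and the modifier is "cavern".
So the structure is [heron [[cavern flint] door]].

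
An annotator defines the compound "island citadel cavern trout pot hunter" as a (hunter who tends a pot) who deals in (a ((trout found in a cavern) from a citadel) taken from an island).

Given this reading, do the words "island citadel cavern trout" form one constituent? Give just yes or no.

yes

The paraphrase groups the words so that "island citadel cavern trout" is one unit: it corresponds to a single parenthesized sub-phrase.
The full structure is [[island [citadel [cavern trout]]] [pot hunter]], in which [island citadel cavern trout] is a constituent.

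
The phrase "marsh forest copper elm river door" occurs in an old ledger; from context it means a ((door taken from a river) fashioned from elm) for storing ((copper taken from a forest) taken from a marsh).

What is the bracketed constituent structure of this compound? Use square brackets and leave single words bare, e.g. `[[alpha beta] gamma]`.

At the top level: head "door" (specifically "elm river door"); modifier "marsh forest copper".
"marsh forest copper" → head "copper" (specifically "forest copper"), modifier "marsh".
"forest copper" → head "copper", modifier "forest".
"elm river door" → head "door" (specifically "river door"), modifier "elm".
"river door" → head "door", modifier "river".
Putting it together: [[marsh [forest copper]] [elm [river door]]].

[[marsh [forest copper]] [elm [river door]]]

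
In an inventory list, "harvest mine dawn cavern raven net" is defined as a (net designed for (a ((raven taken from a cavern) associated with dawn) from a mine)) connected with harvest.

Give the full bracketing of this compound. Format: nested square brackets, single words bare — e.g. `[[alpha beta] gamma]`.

The outermost head in the paraphrase is "net" (specifically "mine dawn cavern raven net"), modified by "harvest".
"mine dawn cavern raven net" → head "net", modifier "mine dawn cavern raven".
"mine dawn cavern raven" → head "raven" (specifically "dawn cavern raven"), modifier "mine".
"dawn cavern raven" → head "raven" (specifically "cavern raven"), modifier "dawn".
"cavern raven" → head "raven", modifier "cavern".
So the structure is [harvest [[mine [dawn [cavern raven]]] net]].

[harvest [[mine [dawn [cavern raven]]] net]]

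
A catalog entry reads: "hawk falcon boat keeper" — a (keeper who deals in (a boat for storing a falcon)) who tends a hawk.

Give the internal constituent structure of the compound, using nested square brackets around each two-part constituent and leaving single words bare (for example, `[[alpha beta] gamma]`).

The outermost head in the paraphrase is "keeper" (specifically "falcon boat keeper"), modified by "hawk".
Inside "falcon boat keeper": head "keeper", modifier "falcon boat".
Inside "falcon boat": head "boat", modifier "falcon".
Putting it together: [hawk [[falcon boat] keeper]].

[hawk [[falcon boat] keeper]]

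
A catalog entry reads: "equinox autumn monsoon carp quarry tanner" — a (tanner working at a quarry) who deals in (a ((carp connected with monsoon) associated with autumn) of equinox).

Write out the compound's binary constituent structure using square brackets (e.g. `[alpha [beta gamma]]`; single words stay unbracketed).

The outermost head in the paraphrase is "tanner" (specifically "quarry tanner"), modified by "equinox autumn monsoon carp".
Inside "equinox autumn monsoon carp": head "carp" (specifically "autumn monsoon carp"), modifier "equinox".
Inside "autumn monsoon carp": head "carp" (specifically "monsoon carp"), modifier "autumn".
Inside "monsoon carp": head "carp", modifier "monsoon".
Inside "quarry tanner": head "tanner", modifier "quarry".
Putting it together: [[equinox [autumn [monsoon carp]]] [quarry tanner]].

[[equinox [autumn [monsoon carp]]] [quarry tanner]]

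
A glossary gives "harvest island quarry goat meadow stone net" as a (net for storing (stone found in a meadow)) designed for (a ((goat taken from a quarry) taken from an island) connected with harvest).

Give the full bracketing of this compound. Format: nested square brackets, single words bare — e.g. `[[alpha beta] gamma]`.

[[harvest [island [quarry goat]]] [[meadow stone] net]]

Overall it is a kind of net (specifically "meadow stone net"); the modifier is "harvest island quarry goat".
Inside "harvest island quarry goat": head "goat" (specifically "island quarry goat"), modifier "harvest".
Inside "island quarry goat": head "goat" (specifically "quarry goat"), modifier "island".
Inside "quarry goat": head "goat", modifier "quarry".
Inside "meadow stone net": head "net", modifier "meadow stone".
Inside "meadow stone": head "stone", modifier "meadow".
Assembled: [[harvest [island [quarry goat]]] [[meadow stone] net]].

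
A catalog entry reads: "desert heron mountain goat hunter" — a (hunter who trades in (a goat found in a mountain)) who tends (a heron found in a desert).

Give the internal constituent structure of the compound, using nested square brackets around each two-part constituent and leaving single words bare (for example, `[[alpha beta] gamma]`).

[[desert heron] [[mountain goat] hunter]]

The outermost head in the paraphrase is "hunter" (specifically "mountain goat hunter"), modified by "desert heron".
Inside "desert heron": head "heron", modifier "desert".
Inside "mountain goat hunter": head "hunter", modifier "mountain goat".
Inside "mountain goat": head "goat", modifier "mountain".
Putting it together: [[desert heron] [[mountain goat] hunter]].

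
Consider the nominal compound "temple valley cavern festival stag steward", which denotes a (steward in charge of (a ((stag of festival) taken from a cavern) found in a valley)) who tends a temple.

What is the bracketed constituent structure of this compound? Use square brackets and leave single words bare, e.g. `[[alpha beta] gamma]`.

Whole compound: head "steward" (specifically "valley cavern festival stag steward"), modifier "temple".
Within "valley cavern festival stag steward", the head is "steward" and the modifier is "valley cavern festival stag".
Within "valley cavern festival stag", the head is "stag" (specifically "cavern festival stag") and the modifier is "valley".
Within "cavern festival stag", the head is "stag" (specifically "festival stag") and the modifier is "cavern".
Within "festival stag", the head is "stag" and the modifier is "festival".
Putting it together: [temple [[valley [cavern [festival stag]]] steward]].

[temple [[valley [cavern [festival stag]]] steward]]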